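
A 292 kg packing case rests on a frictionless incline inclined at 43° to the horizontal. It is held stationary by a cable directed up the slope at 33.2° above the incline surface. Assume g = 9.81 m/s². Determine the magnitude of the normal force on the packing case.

N ≈ 817 N

Take axes along and perpendicular to the incline. Weight components: W sin 43° = 1954 N down-slope, W cos 43° = 2095 N into the surface.
Along incline: T cos 33.2° = W sin 43° → T = 2335 N.
Perpendicular: N = W cos 43° − T sin 33.2° = 816.6 N.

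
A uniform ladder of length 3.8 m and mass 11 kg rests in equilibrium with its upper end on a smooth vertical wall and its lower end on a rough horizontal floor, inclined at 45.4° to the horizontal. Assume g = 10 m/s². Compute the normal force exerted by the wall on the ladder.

N_wall ≈ 54.2 N

Torques about the foot: N_wall · 3.8 sin 45.4° = 11×10×1.9 cos 45.4° → N_wall = 54.237 N.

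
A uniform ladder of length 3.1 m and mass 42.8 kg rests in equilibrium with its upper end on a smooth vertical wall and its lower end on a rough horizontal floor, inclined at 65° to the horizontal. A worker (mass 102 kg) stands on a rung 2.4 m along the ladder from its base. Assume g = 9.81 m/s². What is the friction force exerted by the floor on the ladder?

f ≈ 459 N

Torques about the foot: N_wall · 3.1 sin 65° = 42.8×9.81×1.55 cos 65° + 102×9.81×2.4 cos 65° → N_wall = 459.13 N.
ΣF_x = 0: f_floor = N_wall = 459.13 N.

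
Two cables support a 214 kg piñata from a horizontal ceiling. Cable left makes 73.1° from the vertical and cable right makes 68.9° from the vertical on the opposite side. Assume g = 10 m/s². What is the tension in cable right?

Angles from the horizontal: cable left is 90° − 73.1° = 16.9°, cable right is 90° − 68.9° = 21.1°.
Weight W = 214 × 10 = 2140 N acts straight down.
Horizontal: T_left cos 16.9° = T_right cos 21.1°  →  T_left = 0.9751 T_right.
Vertical: T_left sin 16.9° + T_right sin 21.1° = 2140.
Substituting the horizontal relation into the vertical equation gives 0.6434 T_right = 2140, so T_right = 3326 N.

T_right ≈ 3330 N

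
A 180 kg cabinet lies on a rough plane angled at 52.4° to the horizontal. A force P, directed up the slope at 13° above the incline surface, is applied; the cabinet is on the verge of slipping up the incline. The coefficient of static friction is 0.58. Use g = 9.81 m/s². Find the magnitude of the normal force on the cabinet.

On the verge of sliding up the incline, friction equals μN and acts down the slope.
Perpendicular: N + P sin 13° = W cos 52.4° = 1077 N.
Along incline: P cos 13° = W sin 52.4° + μN  with W sin 52.4° = 1399 N.
Solving the pair for P and N: P = 1832 N, N = 665.3 N (and f = μN = 385.9 N).

N ≈ 665 N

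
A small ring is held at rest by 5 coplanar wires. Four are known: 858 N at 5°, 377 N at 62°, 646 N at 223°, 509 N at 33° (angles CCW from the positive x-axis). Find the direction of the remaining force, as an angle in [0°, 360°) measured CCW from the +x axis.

θ ≈ 194°

Sum the known components: ΣF_x = 986.2 N, ΣF_y = 244.3 N.
For equilibrium the remaining force must supply (−ΣF_x, −ΣF_y) = (-986.2, -244.3) N.
Magnitude = √((-986.2)² + (-244.3)²) = 1016 N; direction = atan2(-244.3, -986.2) = 193.9°.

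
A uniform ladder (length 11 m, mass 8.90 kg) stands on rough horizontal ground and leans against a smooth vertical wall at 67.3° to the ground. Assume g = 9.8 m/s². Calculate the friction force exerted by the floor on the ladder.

f ≈ 18.2 N

Torques about the foot: N_wall · 11 sin 67.3° = 8.90×9.8×5.5 cos 67.3° → N_wall = 18.242 N.
ΣF_x = 0: f_floor = N_wall = 18.242 N.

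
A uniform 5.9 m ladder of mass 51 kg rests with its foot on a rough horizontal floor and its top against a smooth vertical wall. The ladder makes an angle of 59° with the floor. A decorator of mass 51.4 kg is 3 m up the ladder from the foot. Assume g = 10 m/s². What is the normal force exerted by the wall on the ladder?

Torques about the foot: N_wall · 5.9 sin 59° = 51×10×2.95 cos 59° + 51.4×10×3 cos 59° → N_wall = 310.26 N.

N_wall ≈ 310 N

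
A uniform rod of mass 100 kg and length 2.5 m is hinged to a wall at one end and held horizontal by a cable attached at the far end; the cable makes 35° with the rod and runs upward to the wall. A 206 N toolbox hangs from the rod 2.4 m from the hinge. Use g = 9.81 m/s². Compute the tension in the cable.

T ≈ 1200 N

Take torques about the hinge: T sin 35° · 2.5 = 100×9.81×1.25 + 206×2.4 = 1720.7 N·m.
So T = 1720.7 / (0.5736 × 2.5) = 1199.9 N.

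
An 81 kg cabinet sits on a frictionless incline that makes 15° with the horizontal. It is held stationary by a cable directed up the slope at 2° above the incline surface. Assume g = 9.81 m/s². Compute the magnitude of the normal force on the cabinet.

N ≈ 760 N

Take axes along and perpendicular to the incline. Weight components: W sin 15° = 205.7 N down-slope, W cos 15° = 767.5 N into the surface.
Along incline: T cos 2° = W sin 15° → T = 205.8 N.
Perpendicular: N = W cos 15° − T sin 2° = 760.4 N.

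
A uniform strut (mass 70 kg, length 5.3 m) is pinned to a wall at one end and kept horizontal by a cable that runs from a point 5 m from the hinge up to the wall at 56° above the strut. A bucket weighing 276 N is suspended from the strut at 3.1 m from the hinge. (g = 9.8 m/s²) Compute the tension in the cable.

T ≈ 645 N

Take torques about the hinge: T sin 56° · 5 = 70×9.8×2.65 + 276×3.1 = 2673.5 N·m.
So T = 2673.5 / (0.8290 × 5) = 644.96 N.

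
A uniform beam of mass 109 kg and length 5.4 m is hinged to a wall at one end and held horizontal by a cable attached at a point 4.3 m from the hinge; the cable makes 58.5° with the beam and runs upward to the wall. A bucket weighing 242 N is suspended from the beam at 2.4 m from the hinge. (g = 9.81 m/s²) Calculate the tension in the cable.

Take torques about the hinge: T sin 58.5° · 4.3 = 109×9.81×2.7 + 242×2.4 = 3467.9 N·m.
So T = 3467.9 / (0.8526 × 4.3) = 945.87 N.

T ≈ 946 N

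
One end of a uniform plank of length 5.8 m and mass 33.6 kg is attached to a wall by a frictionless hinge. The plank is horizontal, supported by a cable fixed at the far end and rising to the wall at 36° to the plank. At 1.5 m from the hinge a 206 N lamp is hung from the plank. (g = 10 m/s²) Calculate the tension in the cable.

Take torques about the hinge: T sin 36° · 5.8 = 33.6×10×2.9 + 206×1.5 = 1283.4 N·m.
So T = 1283.4 / (0.5878 × 5.8) = 376.46 N.

T ≈ 376 N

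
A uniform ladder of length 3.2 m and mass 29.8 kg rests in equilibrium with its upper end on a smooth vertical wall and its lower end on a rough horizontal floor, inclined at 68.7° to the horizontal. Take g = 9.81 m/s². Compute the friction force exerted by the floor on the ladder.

f ≈ 57 N

Torques about the foot: N_wall · 3.2 sin 68.7° = 29.8×9.81×1.6 cos 68.7° → N_wall = 56.989 N.
ΣF_x = 0: f_floor = N_wall = 56.989 N.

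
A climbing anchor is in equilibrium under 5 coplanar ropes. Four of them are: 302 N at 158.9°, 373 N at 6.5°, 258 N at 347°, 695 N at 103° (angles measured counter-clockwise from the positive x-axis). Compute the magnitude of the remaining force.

F ≈ 792 N

Sum the known components: ΣF_x = 183.9 N, ΣF_y = 770.1 N.
For equilibrium the remaining force must supply (−ΣF_x, −ΣF_y) = (-183.9, -770.1) N.
Magnitude = √((-183.9)² + (-770.1)²) = 791.7 N; direction = atan2(-770.1, -183.9) = 256.6°.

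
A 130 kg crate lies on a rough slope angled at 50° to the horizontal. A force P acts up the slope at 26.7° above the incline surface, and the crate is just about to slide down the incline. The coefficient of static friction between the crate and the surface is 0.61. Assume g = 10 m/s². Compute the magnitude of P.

P ≈ 785 N

On the verge of sliding down the incline, friction equals μN and acts up the slope.
Perpendicular: N + P sin 26.7° = W cos 50° = 835.6 N.
Along incline: P cos 26.7° + μN = W sin 50° with W sin 50° = 995.9 N.
Solving the pair for P and N: P = 785 N, N = 482.9 N (and f = μN = 294.6 N).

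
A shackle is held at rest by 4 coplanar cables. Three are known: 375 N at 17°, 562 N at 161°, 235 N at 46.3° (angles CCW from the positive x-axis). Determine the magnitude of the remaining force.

Sum the known components: ΣF_x = -10.41 N, ΣF_y = 462.5 N.
For equilibrium the remaining force must supply (−ΣF_x, −ΣF_y) = (10.41, -462.5) N.
Magnitude = √((10.41)² + (-462.5)²) = 462.6 N; direction = atan2(-462.5, 10.41) = 271.3°.

F ≈ 463 N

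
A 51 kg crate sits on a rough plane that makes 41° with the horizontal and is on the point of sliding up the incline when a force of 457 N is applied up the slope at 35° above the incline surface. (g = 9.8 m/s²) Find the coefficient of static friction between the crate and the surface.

On the verge of sliding up the incline, friction is at its maximum μN and acts down the slope.
Perpendicular to incline: N = W cos 41° − P sin 35° = 377.2 − 262.1 = 115.1 N.
Along incline: P cos 35° − μN = W sin 41° → μ = −(W sin 41° − P cos 35°) / N = 0.4037.

μ ≈ 0.404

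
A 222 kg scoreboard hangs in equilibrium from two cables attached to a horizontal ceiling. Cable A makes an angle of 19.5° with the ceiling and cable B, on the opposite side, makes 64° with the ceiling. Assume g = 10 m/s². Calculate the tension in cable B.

Weight W = 222 × 10 = 2220 N acts straight down.
Horizontal: T_A cos 19.5° = T_B cos 64°  →  T_A = 0.465 T_B.
Vertical: T_A sin 19.5° + T_B sin 64° = 2220.
Substituting the horizontal relation into the vertical equation gives 1.054 T_B = 2220, so T_B = 2106 N.

T_B ≈ 2110 N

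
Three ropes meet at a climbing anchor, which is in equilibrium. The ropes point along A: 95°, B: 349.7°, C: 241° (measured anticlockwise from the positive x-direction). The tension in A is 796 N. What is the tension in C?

Resolve: ΣF_x = 796 cos 95° + T_B cos 349.7° + T_C cos 241° = 0.
        ΣF_y = 796 sin 95° + T_B sin 349.7° + T_C sin 241° = 0.
The known terms sum to (-69.38, 793) N, so 0.9839 T_B − 0.4848 T_C = 69.38 and -0.1788 T_B − 0.8746 T_C = -793.
Solving simultaneously: T_B = 469.9 N, T_C = 810.6 N.

T_C ≈ 811 N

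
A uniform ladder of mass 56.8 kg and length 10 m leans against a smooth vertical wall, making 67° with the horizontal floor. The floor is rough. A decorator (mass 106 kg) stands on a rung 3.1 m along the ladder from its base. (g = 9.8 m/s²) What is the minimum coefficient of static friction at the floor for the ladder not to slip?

μ_min ≈ 0.160

ΣF_y = 0: N_floor = 56.8×9.8 + 106×9.8 = 1595.4 N.
Torques about the foot: N_wall · 10 sin 67° = 56.8×9.8×5 cos 67° + 106×9.8×3.1 cos 67° → N_wall = 254.83 N.
ΣF_x = 0: f_floor = N_wall = 254.83 N.
μ_min = f_floor / N_floor = 254.83 / 1595.4 = 0.1597.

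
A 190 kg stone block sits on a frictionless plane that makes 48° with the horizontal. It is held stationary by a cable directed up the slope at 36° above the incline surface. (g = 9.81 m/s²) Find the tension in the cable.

Take axes along and perpendicular to the incline. Weight components: W sin 48° = 1385 N down-slope, W cos 48° = 1247 N into the surface.
Along incline: T cos 36° = W sin 48° → T = 1712 N.
Perpendicular: N = W cos 48° − T sin 36° = 240.8 N.

T ≈ 1710 N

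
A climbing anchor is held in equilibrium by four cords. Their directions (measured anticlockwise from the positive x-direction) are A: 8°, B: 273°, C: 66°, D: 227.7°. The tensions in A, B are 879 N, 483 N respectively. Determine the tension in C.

T_C ≈ 2880 N

Resolve: ΣF_x = 879 cos 8° + 483 cos 273° + T_C cos 66° + T_D cos 227.7° = 0.
        ΣF_y = 879 sin 8° + 483 sin 273° + T_C sin 66° + T_D sin 227.7° = 0.
The known terms sum to (895.7, -360) N, so 0.4067 T_C − 0.6730 T_D = -895.7 and 0.9135 T_C − 0.7396 T_D = 360.
Solving simultaneously: T_C = 2882 N, T_D = 3072 N.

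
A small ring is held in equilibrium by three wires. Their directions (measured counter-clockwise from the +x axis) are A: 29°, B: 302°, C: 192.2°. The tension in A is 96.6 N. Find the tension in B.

Resolve: ΣF_x = 96.6 cos 29° + T_B cos 302° + T_C cos 192.2° = 0.
        ΣF_y = 96.6 sin 29° + T_B sin 302° + T_C sin 192.2° = 0.
The known terms sum to (84.49, 46.83) N, so 0.5299 T_B − 0.9774 T_C = -84.49 and -0.8480 T_B − 0.2113 T_C = -46.83.
Solving simultaneously: T_B = 29.67 N, T_C = 102.5 N.

T_B ≈ 29.7 N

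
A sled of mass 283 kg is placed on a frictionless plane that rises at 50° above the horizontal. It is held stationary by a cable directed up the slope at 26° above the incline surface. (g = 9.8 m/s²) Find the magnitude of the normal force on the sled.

Take axes along and perpendicular to the incline. Weight components: W sin 50° = 2125 N down-slope, W cos 50° = 1783 N into the surface.
Along incline: T cos 26° = W sin 50° → T = 2364 N.
Perpendicular: N = W cos 50° − T sin 26° = 746.5 N.

N ≈ 746 N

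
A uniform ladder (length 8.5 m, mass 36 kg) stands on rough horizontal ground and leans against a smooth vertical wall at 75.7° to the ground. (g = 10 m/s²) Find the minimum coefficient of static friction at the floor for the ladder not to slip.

μ_min ≈ 0.127

ΣF_y = 0: N_floor = 36×10 = 360 N.
Torques about the foot: N_wall · 8.5 sin 75.7° = 36×10×4.25 cos 75.7° → N_wall = 45.881 N.
ΣF_x = 0: f_floor = N_wall = 45.881 N.
μ_min = f_floor / N_floor = 45.881 / 360 = 0.1274.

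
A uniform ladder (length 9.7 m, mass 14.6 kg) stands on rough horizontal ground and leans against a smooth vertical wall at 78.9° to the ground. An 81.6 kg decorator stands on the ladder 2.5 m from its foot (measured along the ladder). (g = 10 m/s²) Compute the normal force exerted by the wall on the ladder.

N_wall ≈ 55.6 N

Torques about the foot: N_wall · 9.7 sin 78.9° = 14.6×10×4.85 cos 78.9° + 81.6×10×2.5 cos 78.9° → N_wall = 55.583 N.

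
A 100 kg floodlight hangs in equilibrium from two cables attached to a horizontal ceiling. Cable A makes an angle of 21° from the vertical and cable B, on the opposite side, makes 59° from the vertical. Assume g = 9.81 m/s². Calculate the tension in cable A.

T_A ≈ 854 N

Angles from the horizontal: cable A is 90° − 21° = 69°, cable B is 90° − 59° = 31°.
Weight W = 100 × 9.81 = 981 N acts straight down.
Horizontal: T_A cos 69° = T_B cos 31°  →  T_B = 0.4181 T_A.
Vertical: T_A sin 69° + T_B sin 31° = 981.
Substituting the horizontal relation into the vertical equation gives 1.149 T_A = 981, so T_A = 853.9 N.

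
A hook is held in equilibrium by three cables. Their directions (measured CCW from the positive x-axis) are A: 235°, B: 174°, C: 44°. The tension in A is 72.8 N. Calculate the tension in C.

Resolve: ΣF_x = 72.8 cos 235° + T_B cos 174° + T_C cos 44° = 0.
        ΣF_y = 72.8 sin 235° + T_B sin 174° + T_C sin 44° = 0.
The known terms sum to (-41.76, -59.63) N, so -0.9945 T_B + 0.7193 T_C = 41.76 and 0.1045 T_B + 0.6947 T_C = 59.63.
Solving simultaneously: T_B = 18.13 N, T_C = 83.12 N.

T_C ≈ 83.1 N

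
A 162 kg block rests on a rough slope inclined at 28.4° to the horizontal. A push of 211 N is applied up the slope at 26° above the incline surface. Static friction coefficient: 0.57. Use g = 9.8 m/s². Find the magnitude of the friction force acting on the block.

Axes along / perpendicular to the incline. W sin 28.4° = 755.1 N down-slope; W cos 28.4° = 1397 N into the surface.
Perpendicular: N = W cos 28.4° − P sin 26° = 1397 − 92.5 = 1304 N.
Along incline: P cos 26° + f = W sin 28.4° (friction acts up-slope) → f = 755.1 − 189.6 = 565.5 N.
|f| = 565.5 N ≤ μN = 743.3 N, so the block is indeed static.

f ≈ 565 N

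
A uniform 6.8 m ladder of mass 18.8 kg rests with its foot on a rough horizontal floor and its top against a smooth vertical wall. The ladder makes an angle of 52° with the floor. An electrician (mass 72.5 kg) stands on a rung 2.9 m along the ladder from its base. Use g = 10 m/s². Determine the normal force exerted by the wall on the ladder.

Torques about the foot: N_wall · 6.8 sin 52° = 18.8×10×3.4 cos 52° + 72.5×10×2.9 cos 52° → N_wall = 315.01 N.

N_wall ≈ 315 N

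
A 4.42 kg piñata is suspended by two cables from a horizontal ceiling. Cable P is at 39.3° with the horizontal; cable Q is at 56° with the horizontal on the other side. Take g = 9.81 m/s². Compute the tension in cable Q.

Weight W = 4.42 × 9.81 = 43.36 N acts straight down.
Horizontal: T_P cos 39.3° = T_Q cos 56°  →  T_P = 0.7226 T_Q.
Vertical: T_P sin 39.3° + T_Q sin 56° = 43.36.
Substituting the horizontal relation into the vertical equation gives 1.287 T_Q = 43.36, so T_Q = 33.7 N.

T_Q ≈ 33.7 N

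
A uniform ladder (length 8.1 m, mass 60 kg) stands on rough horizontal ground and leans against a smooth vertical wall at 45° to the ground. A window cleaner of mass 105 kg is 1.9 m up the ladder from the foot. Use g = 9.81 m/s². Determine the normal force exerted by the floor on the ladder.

N_floor ≈ 1620 N

ΣF_y = 0: N_floor = 60×9.81 + 105×9.81 = 1618.7 N.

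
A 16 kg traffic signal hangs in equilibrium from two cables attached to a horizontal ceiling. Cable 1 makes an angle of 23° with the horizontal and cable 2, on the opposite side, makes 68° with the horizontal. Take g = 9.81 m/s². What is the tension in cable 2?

Weight W = 16 × 9.81 = 157 N acts straight down.
Horizontal: T_1 cos 23° = T_2 cos 68°  →  T_1 = 0.407 T_2.
Vertical: T_1 sin 23° + T_2 sin 68° = 157.
Substituting the horizontal relation into the vertical equation gives 1.086 T_2 = 157, so T_2 = 144.5 N.

T_2 ≈ 145 N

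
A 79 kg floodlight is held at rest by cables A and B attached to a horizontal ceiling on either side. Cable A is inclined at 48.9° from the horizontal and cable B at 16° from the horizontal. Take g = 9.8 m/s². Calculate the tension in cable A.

Weight W = 79 × 9.8 = 774.2 N acts straight down.
Horizontal: T_A cos 48.9° = T_B cos 16°  →  T_B = 0.6839 T_A.
Vertical: T_A sin 48.9° + T_B sin 16° = 774.2.
Substituting the horizontal relation into the vertical equation gives 0.9421 T_A = 774.2, so T_A = 821.8 N.

T_A ≈ 822 N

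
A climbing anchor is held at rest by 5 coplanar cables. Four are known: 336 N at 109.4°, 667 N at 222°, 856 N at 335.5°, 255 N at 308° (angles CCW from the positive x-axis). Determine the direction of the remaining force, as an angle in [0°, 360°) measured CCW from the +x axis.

θ ≈ 116°

Sum the known components: ΣF_x = 328.6 N, ΣF_y = -685.3 N.
For equilibrium the remaining force must supply (−ΣF_x, −ΣF_y) = (-328.6, 685.3) N.
Magnitude = √((-328.6)² + (685.3)²) = 760 N; direction = atan2(685.3, -328.6) = 115.6°.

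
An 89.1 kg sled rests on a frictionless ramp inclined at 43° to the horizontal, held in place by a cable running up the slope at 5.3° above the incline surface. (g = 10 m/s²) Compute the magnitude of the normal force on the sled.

N ≈ 595 N

Take axes along and perpendicular to the incline. Weight components: W sin 43° = 607.7 N down-slope, W cos 43° = 651.6 N into the surface.
Along incline: T cos 5.3° = W sin 43° → T = 610.3 N.
Perpendicular: N = W cos 43° − T sin 5.3° = 595.3 N.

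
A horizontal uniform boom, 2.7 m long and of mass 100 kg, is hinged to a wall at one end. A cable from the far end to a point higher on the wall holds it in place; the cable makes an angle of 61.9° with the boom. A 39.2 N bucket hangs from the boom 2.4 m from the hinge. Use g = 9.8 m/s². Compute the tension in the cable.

T ≈ 595 N

Take torques about the hinge: T sin 61.9° · 2.7 = 100×9.8×1.35 + 39.2×2.4 = 1417.1 N·m.
So T = 1417.1 / (0.8821 × 2.7) = 594.98 N.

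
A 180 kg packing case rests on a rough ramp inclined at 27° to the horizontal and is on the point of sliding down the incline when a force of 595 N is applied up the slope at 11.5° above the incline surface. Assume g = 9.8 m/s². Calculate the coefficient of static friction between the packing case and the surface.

On the verge of sliding down the incline, friction is at its maximum μN and acts up the slope.
Perpendicular to incline: N = W cos 27° − P sin 11.5° = 1572 − 118.6 = 1453 N.
Along incline: P cos 11.5° + μN = W sin 27° → μ = (W sin 27° − P cos 11.5°) / N = 0.1499.

μ ≈ 0.150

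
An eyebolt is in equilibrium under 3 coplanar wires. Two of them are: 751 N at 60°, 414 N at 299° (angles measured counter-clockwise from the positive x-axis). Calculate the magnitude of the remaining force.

F ≈ 644 N

Sum the known components: ΣF_x = 576.2 N, ΣF_y = 288.3 N.
For equilibrium the remaining force must supply (−ΣF_x, −ΣF_y) = (-576.2, -288.3) N.
Magnitude = √((-576.2)² + (-288.3)²) = 644.3 N; direction = atan2(-288.3, -576.2) = 206.6°.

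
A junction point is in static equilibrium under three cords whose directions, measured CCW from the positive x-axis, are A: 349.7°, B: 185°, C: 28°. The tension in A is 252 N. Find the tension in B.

T_B ≈ 400 N

Resolve: ΣF_x = 252 cos 349.7° + T_B cos 185° + T_C cos 28° = 0.
        ΣF_y = 252 sin 349.7° + T_B sin 185° + T_C sin 28° = 0.
The known terms sum to (247.9, -45.06) N, so -0.9962 T_B + 0.8829 T_C = -247.9 and -0.0872 T_B + 0.4695 T_C = 45.06.
Solving simultaneously: T_B = 399.7 N, T_C = 170.2 N.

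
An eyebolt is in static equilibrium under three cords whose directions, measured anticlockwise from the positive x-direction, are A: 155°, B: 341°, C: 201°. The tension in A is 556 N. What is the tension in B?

T_B ≈ 622 N

Resolve: ΣF_x = 556 cos 155° + T_B cos 341° + T_C cos 201° = 0.
        ΣF_y = 556 sin 155° + T_B sin 341° + T_C sin 201° = 0.
The known terms sum to (-503.9, 235) N, so 0.9455 T_B − 0.9336 T_C = 503.9 and -0.3256 T_B − 0.3584 T_C = -235.
Solving simultaneously: T_B = 622.2 N, T_C = 90.42 N.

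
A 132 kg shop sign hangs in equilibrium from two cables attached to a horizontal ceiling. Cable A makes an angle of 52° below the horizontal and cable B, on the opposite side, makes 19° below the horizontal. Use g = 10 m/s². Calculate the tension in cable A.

Weight W = 132 × 10 = 1320 N acts straight down.
Horizontal: T_A cos 52° = T_B cos 19°  →  T_B = 0.6511 T_A.
Vertical: T_A sin 52° + T_B sin 19° = 1320.
Substituting the horizontal relation into the vertical equation gives 1 T_A = 1320, so T_A = 1320 N.

T_A ≈ 1320 N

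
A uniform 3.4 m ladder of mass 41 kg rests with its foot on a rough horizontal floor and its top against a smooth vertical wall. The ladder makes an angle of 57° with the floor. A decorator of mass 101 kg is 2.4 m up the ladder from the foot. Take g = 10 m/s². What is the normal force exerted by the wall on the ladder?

N_wall ≈ 596 N

Torques about the foot: N_wall · 3.4 sin 57° = 41×10×1.7 cos 57° + 101×10×2.4 cos 57° → N_wall = 596.12 N.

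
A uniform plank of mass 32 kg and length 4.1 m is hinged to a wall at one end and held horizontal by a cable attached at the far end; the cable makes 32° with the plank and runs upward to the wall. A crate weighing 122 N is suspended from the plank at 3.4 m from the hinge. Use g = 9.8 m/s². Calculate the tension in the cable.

Take torques about the hinge: T sin 32° · 4.1 = 32×9.8×2.05 + 122×3.4 = 1057.7 N·m.
So T = 1057.7 / (0.5299 × 4.1) = 486.81 N.

T ≈ 487 N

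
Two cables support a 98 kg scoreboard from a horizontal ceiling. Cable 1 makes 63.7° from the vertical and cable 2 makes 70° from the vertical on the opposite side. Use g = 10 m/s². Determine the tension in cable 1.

T_1 ≈ 1270 N

Angles from the horizontal: cable 1 is 90° − 63.7° = 26.3°, cable 2 is 90° − 70° = 20°.
Weight W = 98 × 10 = 980 N acts straight down.
Horizontal: T_1 cos 26.3° = T_2 cos 20°  →  T_2 = 0.954 T_1.
Vertical: T_1 sin 26.3° + T_2 sin 20° = 980.
Substituting the horizontal relation into the vertical equation gives 0.7694 T_1 = 980, so T_1 = 1274 N.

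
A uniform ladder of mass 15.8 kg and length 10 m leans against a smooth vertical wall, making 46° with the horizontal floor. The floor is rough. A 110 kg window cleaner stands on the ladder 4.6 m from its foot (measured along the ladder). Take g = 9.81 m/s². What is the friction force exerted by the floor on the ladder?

f ≈ 554 N

Torques about the foot: N_wall · 10 sin 46° = 15.8×9.81×5 cos 46° + 110×9.81×4.6 cos 46° → N_wall = 554.19 N.
ΣF_x = 0: f_floor = N_wall = 554.19 N.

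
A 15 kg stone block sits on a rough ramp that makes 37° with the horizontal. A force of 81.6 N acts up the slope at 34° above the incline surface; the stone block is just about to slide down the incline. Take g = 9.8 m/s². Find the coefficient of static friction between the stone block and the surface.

μ ≈ 0.290

On the verge of sliding down the incline, friction is at its maximum μN and acts up the slope.
Perpendicular to incline: N = W cos 37° − P sin 34° = 117.4 − 45.63 = 71.77 N.
Along incline: P cos 34° + μN = W sin 37° → μ = (W sin 37° − P cos 34°) / N = 0.2901.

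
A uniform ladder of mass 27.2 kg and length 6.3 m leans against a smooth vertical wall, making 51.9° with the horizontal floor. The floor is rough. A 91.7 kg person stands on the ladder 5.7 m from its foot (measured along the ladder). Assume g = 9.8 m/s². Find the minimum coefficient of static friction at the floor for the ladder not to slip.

μ_min ≈ 0.637

ΣF_y = 0: N_floor = 27.2×9.8 + 91.7×9.8 = 1165.2 N.
Torques about the foot: N_wall · 6.3 sin 51.9° = 27.2×9.8×3.15 cos 51.9° + 91.7×9.8×5.7 cos 51.9° → N_wall = 742.04 N.
ΣF_x = 0: f_floor = N_wall = 742.04 N.
μ_min = f_floor / N_floor = 742.04 / 1165.2 = 0.6368.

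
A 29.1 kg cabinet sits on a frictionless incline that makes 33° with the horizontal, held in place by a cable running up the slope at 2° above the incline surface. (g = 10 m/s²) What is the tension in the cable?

T ≈ 159 N

Take axes along and perpendicular to the incline. Weight components: W sin 33° = 158.5 N down-slope, W cos 33° = 244.1 N into the surface.
Along incline: T cos 2° = W sin 33° → T = 158.6 N.
Perpendicular: N = W cos 33° − T sin 2° = 238.5 N.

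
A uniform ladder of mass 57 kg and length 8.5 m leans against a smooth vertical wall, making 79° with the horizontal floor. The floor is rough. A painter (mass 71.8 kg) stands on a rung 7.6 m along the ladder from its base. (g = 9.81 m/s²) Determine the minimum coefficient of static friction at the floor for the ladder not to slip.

ΣF_y = 0: N_floor = 57×9.81 + 71.8×9.81 = 1263.5 N.
Torques about the foot: N_wall · 8.5 sin 79° = 57×9.81×4.25 cos 79° + 71.8×9.81×7.6 cos 79° → N_wall = 176.76 N.
ΣF_x = 0: f_floor = N_wall = 176.76 N.
μ_min = f_floor / N_floor = 176.76 / 1263.5 = 0.1399.

μ_min ≈ 0.140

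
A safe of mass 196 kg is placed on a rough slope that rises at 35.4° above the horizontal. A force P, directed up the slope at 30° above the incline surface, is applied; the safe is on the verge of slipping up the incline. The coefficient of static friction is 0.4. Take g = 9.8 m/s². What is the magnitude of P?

P ≈ 1630 N

On the verge of sliding up the incline, friction equals μN and acts down the slope.
Perpendicular: N + P sin 30° = W cos 35.4° = 1566 N.
Along incline: P cos 30° = W sin 35.4° + μN  with W sin 35.4° = 1113 N.
Solving the pair for P and N: P = 1631 N, N = 750.1 N (and f = μN = 300 N).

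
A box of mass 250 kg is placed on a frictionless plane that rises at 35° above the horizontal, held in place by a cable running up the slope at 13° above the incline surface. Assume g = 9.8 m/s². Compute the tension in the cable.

Take axes along and perpendicular to the incline. Weight components: W sin 35° = 1405 N down-slope, W cos 35° = 2007 N into the surface.
Along incline: T cos 13° = W sin 35° → T = 1442 N.
Perpendicular: N = W cos 35° − T sin 13° = 1682 N.

T ≈ 1440 N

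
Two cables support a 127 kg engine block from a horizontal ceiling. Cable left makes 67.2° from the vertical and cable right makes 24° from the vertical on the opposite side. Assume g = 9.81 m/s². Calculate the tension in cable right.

T_right ≈ 1150 N

Angles from the horizontal: cable left is 90° − 67.2° = 22.8°, cable right is 90° − 24° = 66°.
Weight W = 127 × 9.81 = 1246 N acts straight down.
Horizontal: T_left cos 22.8° = T_right cos 66°  →  T_left = 0.4412 T_right.
Vertical: T_left sin 22.8° + T_right sin 66° = 1246.
Substituting the horizontal relation into the vertical equation gives 1.085 T_right = 1246, so T_right = 1149 N.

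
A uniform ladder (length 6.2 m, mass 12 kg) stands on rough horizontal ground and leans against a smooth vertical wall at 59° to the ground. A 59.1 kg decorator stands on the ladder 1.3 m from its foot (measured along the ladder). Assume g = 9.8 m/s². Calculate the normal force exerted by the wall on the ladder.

N_wall ≈ 108 N

Torques about the foot: N_wall · 6.2 sin 59° = 12×9.8×3.1 cos 59° + 59.1×9.8×1.3 cos 59° → N_wall = 108.3 N.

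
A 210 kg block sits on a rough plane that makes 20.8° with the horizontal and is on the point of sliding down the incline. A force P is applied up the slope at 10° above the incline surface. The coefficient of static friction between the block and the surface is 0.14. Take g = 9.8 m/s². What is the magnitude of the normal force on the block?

N ≈ 1840 N

On the verge of sliding down the incline, friction equals μN and acts up the slope.
Perpendicular: N + P sin 10° = W cos 20.8° = 1924 N.
Along incline: P cos 10° + μN = W sin 20.8° with W sin 20.8° = 730.8 N.
Solving the pair for P and N: P = 480.4 N, N = 1840 N (and f = μN = 257.7 N).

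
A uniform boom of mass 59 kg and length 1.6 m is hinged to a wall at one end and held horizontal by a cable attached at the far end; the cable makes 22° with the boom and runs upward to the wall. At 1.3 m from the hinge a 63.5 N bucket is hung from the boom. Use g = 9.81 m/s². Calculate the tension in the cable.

Take torques about the hinge: T sin 22° · 1.6 = 59×9.81×0.8 + 63.5×1.3 = 545.58 N·m.
So T = 545.58 / (0.3746 × 1.6) = 910.26 N.

T ≈ 910 N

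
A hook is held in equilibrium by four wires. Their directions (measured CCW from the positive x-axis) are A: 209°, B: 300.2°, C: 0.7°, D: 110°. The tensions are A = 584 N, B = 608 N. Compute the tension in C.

T_C ≈ 497 N

Resolve: ΣF_x = 584 cos 209° + 608 cos 300.2° + T_C cos 0.7° + T_D cos 110° = 0.
        ΣF_y = 584 sin 209° + 608 sin 300.2° + T_C sin 0.7° + T_D sin 110° = 0.
The known terms sum to (-204.9, -808.6) N, so 0.9999 T_C − 0.3420 T_D = 204.9 and 0.0122 T_C + 0.9397 T_D = 808.6.
Solving simultaneously: T_C = 497.1 N, T_D = 854 N.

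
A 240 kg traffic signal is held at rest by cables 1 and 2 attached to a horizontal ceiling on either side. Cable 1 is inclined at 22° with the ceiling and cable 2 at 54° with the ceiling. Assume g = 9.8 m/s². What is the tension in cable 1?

T_1 ≈ 1420 N

Weight W = 240 × 9.8 = 2352 N acts straight down.
Horizontal: T_1 cos 22° = T_2 cos 54°  →  T_2 = 1.577 T_1.
Vertical: T_1 sin 22° + T_2 sin 54° = 2352.
Substituting the horizontal relation into the vertical equation gives 1.651 T_1 = 2352, so T_1 = 1425 N.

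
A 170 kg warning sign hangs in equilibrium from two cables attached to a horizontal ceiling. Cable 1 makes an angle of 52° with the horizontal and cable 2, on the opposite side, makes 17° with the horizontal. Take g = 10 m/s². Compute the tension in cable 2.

Weight W = 170 × 10 = 1700 N acts straight down.
Horizontal: T_1 cos 52° = T_2 cos 17°  →  T_1 = 1.553 T_2.
Vertical: T_1 sin 52° + T_2 sin 17° = 1700.
Substituting the horizontal relation into the vertical equation gives 1.516 T_2 = 1700, so T_2 = 1121 N.

T_2 ≈ 1120 N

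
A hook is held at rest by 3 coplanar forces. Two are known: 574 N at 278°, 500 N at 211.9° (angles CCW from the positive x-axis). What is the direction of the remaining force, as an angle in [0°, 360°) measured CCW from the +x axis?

Sum the known components: ΣF_x = -344.6 N, ΣF_y = -832.6 N.
For equilibrium the remaining force must supply (−ΣF_x, −ΣF_y) = (344.6, 832.6) N.
Magnitude = √((344.6)² + (832.6)²) = 901.1 N; direction = atan2(832.6, 344.6) = 67.5°.

θ ≈ 67.5°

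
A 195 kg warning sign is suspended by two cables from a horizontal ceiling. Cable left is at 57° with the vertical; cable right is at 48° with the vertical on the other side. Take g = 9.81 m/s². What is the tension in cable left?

T_left ≈ 1470 N

Angles from the horizontal: cable left is 90° − 57° = 33°, cable right is 90° − 48° = 42°.
Weight W = 195 × 9.81 = 1913 N acts straight down.
Horizontal: T_left cos 33° = T_right cos 42°  →  T_right = 1.129 T_left.
Vertical: T_left sin 33° + T_right sin 42° = 1913.
Substituting the horizontal relation into the vertical equation gives 1.3 T_left = 1913, so T_left = 1472 N.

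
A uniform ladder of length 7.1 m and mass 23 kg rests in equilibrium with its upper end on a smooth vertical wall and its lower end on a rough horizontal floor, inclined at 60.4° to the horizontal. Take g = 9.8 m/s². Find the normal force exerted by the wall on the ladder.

Torques about the foot: N_wall · 7.1 sin 60.4° = 23×9.8×3.55 cos 60.4° → N_wall = 64.023 N.

N_wall ≈ 64 N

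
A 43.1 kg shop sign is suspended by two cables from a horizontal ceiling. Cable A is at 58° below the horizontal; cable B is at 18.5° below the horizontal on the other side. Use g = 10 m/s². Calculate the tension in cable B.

Weight W = 43.1 × 10 = 431 N acts straight down.
Horizontal: T_A cos 58° = T_B cos 18.5°  →  T_A = 1.79 T_B.
Vertical: T_A sin 58° + T_B sin 18.5° = 431.
Substituting the horizontal relation into the vertical equation gives 1.835 T_B = 431, so T_B = 234.9 N.

T_B ≈ 235 N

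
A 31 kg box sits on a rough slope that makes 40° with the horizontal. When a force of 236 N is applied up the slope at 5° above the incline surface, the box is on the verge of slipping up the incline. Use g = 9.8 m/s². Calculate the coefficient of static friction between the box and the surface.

μ ≈ 0.188

On the verge of sliding up the incline, friction is at its maximum μN and acts down the slope.
Perpendicular to incline: N = W cos 40° − P sin 5° = 232.7 − 20.57 = 212.2 N.
Along incline: P cos 5° − μN = W sin 40° → μ = −(W sin 40° − P cos 5°) / N = 0.1877.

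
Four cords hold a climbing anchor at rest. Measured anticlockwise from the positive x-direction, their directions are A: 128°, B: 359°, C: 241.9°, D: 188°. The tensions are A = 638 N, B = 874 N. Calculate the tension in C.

Resolve: ΣF_x = 638 cos 128° + 874 cos 359° + T_C cos 241.9° + T_D cos 188° = 0.
        ΣF_y = 638 sin 128° + 874 sin 359° + T_C sin 241.9° + T_D sin 188° = 0.
The known terms sum to (481.1, 487.5) N, so -0.4710 T_C − 0.9903 T_D = -481.1 and -0.8821 T_C − 0.1392 T_D = -487.5.
Solving simultaneously: T_C = 514.6 N, T_D = 241 N.

T_C ≈ 515 N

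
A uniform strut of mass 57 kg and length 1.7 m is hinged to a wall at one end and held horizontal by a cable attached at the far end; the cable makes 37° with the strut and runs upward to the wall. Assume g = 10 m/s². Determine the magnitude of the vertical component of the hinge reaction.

|H_y| ≈ 285 N

Take torques about the hinge: T sin 37° · 1.7 = 57×10×0.85 = 484.5 N·m.
So T = 484.5 / (0.6018 × 1.7) = 473.57 N.
ΣF_y = 0: H_y = (57×10) − T sin 37° = 570 − 285 = 285 N.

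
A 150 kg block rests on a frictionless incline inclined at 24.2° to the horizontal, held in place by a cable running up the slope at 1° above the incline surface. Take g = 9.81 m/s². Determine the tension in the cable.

Take axes along and perpendicular to the incline. Weight components: W sin 24.2° = 603.2 N down-slope, W cos 24.2° = 1342 N into the surface.
Along incline: T cos 1° = W sin 24.2° → T = 603.3 N.
Perpendicular: N = W cos 24.2° − T sin 1° = 1332 N.

T ≈ 603 N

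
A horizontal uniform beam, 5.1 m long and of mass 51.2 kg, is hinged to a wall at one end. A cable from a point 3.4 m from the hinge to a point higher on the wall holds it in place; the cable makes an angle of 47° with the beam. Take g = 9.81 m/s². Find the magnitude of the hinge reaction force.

|H| ≈ 373 N

Take torques about the hinge: T sin 47° · 3.4 = 51.2×9.81×2.55 = 1280.8 N·m.
So T = 1280.8 / (0.7314 × 3.4) = 515.08 N.
ΣF_x = 0: H_x = T cos 47° = 351.28 N.
ΣF_y = 0: H_y = (51.2×9.81) − T sin 47° = 502.27 − 376.7 = 125.57 N.
|H| = √(H_x² + H_y²) = √((351.28)² + (125.57)²) = 373.05 N.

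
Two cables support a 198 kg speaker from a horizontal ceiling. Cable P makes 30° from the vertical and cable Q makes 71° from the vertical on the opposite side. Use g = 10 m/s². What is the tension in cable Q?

T_Q ≈ 1010 N

Angles from the horizontal: cable P is 90° − 30° = 60°, cable Q is 90° − 71° = 19°.
Weight W = 198 × 10 = 1980 N acts straight down.
Horizontal: T_P cos 60° = T_Q cos 19°  →  T_P = 1.891 T_Q.
Vertical: T_P sin 60° + T_Q sin 19° = 1980.
Substituting the horizontal relation into the vertical equation gives 1.963 T_Q = 1980, so T_Q = 1009 N.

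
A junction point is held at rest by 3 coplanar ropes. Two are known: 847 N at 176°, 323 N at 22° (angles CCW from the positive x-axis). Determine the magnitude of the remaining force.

Sum the known components: ΣF_x = -545.5 N, ΣF_y = 180.1 N.
For equilibrium the remaining force must supply (−ΣF_x, −ΣF_y) = (545.5, -180.1) N.
Magnitude = √((545.5)² + (-180.1)²) = 574.4 N; direction = atan2(-180.1, 545.5) = 341.7°.

F ≈ 574 N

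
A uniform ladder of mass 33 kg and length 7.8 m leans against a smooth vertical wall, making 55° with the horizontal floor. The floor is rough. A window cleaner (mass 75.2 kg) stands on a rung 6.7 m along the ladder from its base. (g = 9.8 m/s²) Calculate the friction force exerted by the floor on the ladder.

Torques about the foot: N_wall · 7.8 sin 55° = 33×9.8×3.9 cos 55° + 75.2×9.8×6.7 cos 55° → N_wall = 556.48 N.
ΣF_x = 0: f_floor = N_wall = 556.48 N.

f ≈ 556 N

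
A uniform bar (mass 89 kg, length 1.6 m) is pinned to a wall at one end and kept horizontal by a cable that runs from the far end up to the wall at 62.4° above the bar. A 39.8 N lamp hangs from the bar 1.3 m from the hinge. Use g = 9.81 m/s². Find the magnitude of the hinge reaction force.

Take torques about the hinge: T sin 62.4° · 1.6 = 89×9.81×0.8 + 39.8×1.3 = 750.21 N·m.
So T = 750.21 / (0.8862 × 1.6) = 529.09 N.
ΣF_x = 0: H_x = T cos 62.4° = 245.13 N.
ΣF_y = 0: H_y = (89×9.81 + 39.8) − T sin 62.4° = 912.89 − 468.88 = 444.01 N.
|H| = √(H_x² + H_y²) = √((245.13)² + (444.01)²) = 507.18 N.

|H| ≈ 507 N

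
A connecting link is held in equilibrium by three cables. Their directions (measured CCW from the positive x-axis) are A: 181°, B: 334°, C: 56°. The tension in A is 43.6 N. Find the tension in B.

Resolve: ΣF_x = 43.6 cos 181° + T_B cos 334° + T_C cos 56° = 0.
        ΣF_y = 43.6 sin 181° + T_B sin 334° + T_C sin 56° = 0.
The known terms sum to (-43.59, -0.7609) N, so 0.8988 T_B + 0.5592 T_C = 43.59 and -0.4384 T_B + 0.8290 T_C = 0.7609.
Solving simultaneously: T_B = 36.07 N, T_C = 19.99 N.

T_B ≈ 36.1 N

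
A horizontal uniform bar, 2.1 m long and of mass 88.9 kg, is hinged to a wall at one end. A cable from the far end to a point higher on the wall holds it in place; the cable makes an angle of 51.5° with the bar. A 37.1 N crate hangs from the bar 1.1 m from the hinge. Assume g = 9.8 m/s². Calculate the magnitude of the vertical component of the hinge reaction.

|H_y| ≈ 453 N

Take torques about the hinge: T sin 51.5° · 2.1 = 88.9×9.8×1.05 + 37.1×1.1 = 955.59 N·m.
So T = 955.59 / (0.7826 × 2.1) = 581.44 N.
ΣF_y = 0: H_y = (88.9×9.8 + 37.1) − T sin 51.5° = 908.32 − 455.04 = 453.28 N.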